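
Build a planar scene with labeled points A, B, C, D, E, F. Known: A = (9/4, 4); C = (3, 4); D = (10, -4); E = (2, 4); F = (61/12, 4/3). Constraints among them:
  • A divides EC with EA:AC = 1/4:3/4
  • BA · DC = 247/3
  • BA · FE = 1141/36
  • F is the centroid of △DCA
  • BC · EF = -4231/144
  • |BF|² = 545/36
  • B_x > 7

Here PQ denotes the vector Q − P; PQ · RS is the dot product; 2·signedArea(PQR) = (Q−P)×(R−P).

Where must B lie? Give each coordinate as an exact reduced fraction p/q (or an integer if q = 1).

B = (95/12, -4/3)

1. B_x = 95/12  [BA · DC = 247/3 ∩ BA · FE = 1141/36]
2. B_y = -4/3  [BA · DC = 247/3 ∩ BA · FE = 1141/36]
   → B = (95/12, -4/3)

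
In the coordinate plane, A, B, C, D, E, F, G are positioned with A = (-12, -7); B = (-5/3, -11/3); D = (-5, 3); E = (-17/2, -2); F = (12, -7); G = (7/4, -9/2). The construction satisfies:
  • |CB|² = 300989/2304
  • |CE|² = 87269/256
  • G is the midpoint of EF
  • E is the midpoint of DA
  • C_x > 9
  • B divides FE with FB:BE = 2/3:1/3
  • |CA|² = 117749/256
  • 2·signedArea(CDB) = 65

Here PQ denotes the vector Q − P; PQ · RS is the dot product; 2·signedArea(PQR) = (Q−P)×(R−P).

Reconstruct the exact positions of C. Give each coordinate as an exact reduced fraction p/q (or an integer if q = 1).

1. C_x = 151/16  [line 20/3·x + 10/3·y + -125/3 = 0 ∩ |CE|² = 87269/256]
2. C_y = -51/8  [line 20/3·x + 10/3·y + -125/3 = 0 ∩ |CE|² = 87269/256]
   → C = (151/16, -51/8)

C = (151/16, -51/8)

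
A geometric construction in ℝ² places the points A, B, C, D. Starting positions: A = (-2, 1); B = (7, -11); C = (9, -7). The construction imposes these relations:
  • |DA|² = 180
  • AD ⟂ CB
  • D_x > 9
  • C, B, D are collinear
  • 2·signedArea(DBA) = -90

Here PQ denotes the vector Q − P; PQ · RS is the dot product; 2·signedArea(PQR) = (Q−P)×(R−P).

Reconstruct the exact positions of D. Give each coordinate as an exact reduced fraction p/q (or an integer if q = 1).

D = (10, -5)

1. D_x = 10  [C, B, D are collinear ∩ AD ⟂ CB]
2. D_y = -5  [C, B, D are collinear ∩ AD ⟂ CB]
   → D = (10, -5)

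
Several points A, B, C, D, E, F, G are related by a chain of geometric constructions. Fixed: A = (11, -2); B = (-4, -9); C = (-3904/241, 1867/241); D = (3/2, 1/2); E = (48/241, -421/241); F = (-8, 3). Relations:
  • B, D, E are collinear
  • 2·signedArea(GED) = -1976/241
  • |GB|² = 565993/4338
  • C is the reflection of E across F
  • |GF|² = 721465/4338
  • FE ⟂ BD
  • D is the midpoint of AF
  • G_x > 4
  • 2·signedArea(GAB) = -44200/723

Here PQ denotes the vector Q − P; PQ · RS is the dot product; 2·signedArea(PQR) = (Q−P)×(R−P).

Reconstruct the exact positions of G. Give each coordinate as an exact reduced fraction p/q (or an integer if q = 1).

1. G_x = 6121/1446  [2·signedArea(GED) = -1976/241 ∩ 2·signedArea(GAB) = -44200/723]
2. G_y = -1565/1446  [2·signedArea(GED) = -1976/241 ∩ 2·signedArea(GAB) = -44200/723]
   → G = (6121/1446, -1565/1446)

G = (6121/1446, -1565/1446)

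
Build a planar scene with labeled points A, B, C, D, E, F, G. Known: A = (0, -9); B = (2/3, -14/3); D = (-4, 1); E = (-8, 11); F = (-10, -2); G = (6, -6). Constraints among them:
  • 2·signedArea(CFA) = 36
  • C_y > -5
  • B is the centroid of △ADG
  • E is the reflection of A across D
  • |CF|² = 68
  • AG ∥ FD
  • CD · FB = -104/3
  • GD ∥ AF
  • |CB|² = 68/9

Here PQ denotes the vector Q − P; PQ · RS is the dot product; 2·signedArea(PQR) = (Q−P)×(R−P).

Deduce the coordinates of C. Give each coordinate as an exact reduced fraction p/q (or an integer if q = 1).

C = (-2, -4)

1. C_x = -2  [CD · FB = -104/3 ∩ 2·signedArea(CFA) = 36]
2. C_y = -4  [CD · FB = -104/3 ∩ 2·signedArea(CFA) = 36]
   → C = (-2, -4)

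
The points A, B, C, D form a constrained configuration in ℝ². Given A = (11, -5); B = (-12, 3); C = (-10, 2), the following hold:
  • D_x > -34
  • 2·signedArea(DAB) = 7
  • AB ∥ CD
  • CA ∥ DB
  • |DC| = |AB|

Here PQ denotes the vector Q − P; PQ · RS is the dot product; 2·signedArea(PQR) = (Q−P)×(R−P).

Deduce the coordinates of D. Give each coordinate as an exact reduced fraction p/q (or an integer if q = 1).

D = (-33, 10)

1. D_x = -33  [CA ∥ DB ∩ AB ∥ CD]
2. D_y = 10  [CA ∥ DB ∩ AB ∥ CD]
   → D = (-33, 10)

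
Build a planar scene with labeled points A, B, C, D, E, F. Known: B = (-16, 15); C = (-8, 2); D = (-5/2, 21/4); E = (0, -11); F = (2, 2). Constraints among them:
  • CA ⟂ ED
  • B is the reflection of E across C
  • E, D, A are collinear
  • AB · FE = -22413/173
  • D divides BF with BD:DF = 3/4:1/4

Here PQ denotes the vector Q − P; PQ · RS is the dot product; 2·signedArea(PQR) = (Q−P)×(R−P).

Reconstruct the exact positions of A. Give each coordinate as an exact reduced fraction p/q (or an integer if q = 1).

A = (-370/173, 502/173)

1. A_x = -370/173  [E, D, A are collinear ∩ CA ⟂ ED]
2. A_y = 502/173  [E, D, A are collinear ∩ CA ⟂ ED]
   → A = (-370/173, 502/173)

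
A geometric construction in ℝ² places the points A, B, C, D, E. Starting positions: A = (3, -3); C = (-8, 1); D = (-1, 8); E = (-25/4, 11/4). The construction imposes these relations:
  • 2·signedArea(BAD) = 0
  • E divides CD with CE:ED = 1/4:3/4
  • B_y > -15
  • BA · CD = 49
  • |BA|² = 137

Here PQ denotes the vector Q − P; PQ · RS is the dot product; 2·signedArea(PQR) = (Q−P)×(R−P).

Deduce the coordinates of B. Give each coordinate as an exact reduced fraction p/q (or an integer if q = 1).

1. B_x = 7  [2·signedArea(BAD) = 0 ∩ BA · CD = 49]
2. B_y = -14  [2·signedArea(BAD) = 0 ∩ BA · CD = 49]
   → B = (7, -14)

B = (7, -14)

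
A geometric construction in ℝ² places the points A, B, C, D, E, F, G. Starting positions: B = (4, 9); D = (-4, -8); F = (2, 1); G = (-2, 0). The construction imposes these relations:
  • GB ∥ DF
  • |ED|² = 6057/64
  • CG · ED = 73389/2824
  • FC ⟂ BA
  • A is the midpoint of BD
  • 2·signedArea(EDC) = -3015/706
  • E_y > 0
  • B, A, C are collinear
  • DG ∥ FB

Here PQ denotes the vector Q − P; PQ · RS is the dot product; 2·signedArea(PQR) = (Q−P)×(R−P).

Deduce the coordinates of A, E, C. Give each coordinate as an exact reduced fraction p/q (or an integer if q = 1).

1. A_x = 0  [A is the midpoint of BD]
2. A_y = 1/2  [A is the midpoint of BD]
   → A = (0, 1/2)
3. C_x = 196/353  [B, A, C are collinear ∩ FC ⟂ BA]
4. C_y = 593/353  [B, A, C are collinear ∩ FC ⟂ BA]
   → C = (196/353, 593/353)
5. E_x = 1/2  [2·signedArea(EDC) = -3015/706 ∩ CG · ED = 73389/2824]
6. E_y = 5/8  [2·signedArea(EDC) = -3015/706 ∩ CG · ED = 73389/2824]
   → E = (1/2, 5/8)

A = (0, 1/2)
C = (196/353, 593/353)
E = (1/2, 5/8)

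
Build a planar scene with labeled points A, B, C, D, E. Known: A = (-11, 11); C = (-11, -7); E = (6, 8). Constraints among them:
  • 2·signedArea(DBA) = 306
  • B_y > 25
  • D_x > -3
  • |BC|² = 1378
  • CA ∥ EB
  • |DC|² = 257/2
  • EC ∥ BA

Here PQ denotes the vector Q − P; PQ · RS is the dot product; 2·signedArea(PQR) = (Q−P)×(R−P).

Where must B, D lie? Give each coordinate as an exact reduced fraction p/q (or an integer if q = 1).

1. B_x = 6  [EC ∥ BA ∩ CA ∥ EB]
2. B_y = 26  [EC ∥ BA ∩ CA ∥ EB]
   → B = (6, 26)
3. D_x = -5/2  [line 15·x + -17·y + 46 = 0 ∩ |DC|² = 257/2]
4. D_y = 1/2  [line 15·x + -17·y + 46 = 0 ∩ |DC|² = 257/2]
   → D = (-5/2, 1/2)

B = (6, 26)
D = (-5/2, 1/2)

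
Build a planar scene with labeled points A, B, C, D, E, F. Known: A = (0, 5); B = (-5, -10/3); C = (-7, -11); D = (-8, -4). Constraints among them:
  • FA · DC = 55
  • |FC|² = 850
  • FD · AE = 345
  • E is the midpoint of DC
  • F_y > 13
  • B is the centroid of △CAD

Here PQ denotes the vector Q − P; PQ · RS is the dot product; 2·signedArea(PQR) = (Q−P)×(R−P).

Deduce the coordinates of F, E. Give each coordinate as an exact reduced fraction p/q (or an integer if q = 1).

1. F_x = 8  [line -1·x + 7·y + -90 = 0 ∩ |FC|² = 850]
2. F_y = 14  [line -1·x + 7·y + -90 = 0 ∩ |FC|² = 850]
   → F = (8, 14)
3. E_x = -15/2  [FD · AE = 345 ∩ E is the midpoint of DC]
4. E_y = -15/2  [FD · AE = 345 ∩ E is the midpoint of DC]
   → E = (-15/2, -15/2)

E = (-15/2, -15/2)
F = (8, 14)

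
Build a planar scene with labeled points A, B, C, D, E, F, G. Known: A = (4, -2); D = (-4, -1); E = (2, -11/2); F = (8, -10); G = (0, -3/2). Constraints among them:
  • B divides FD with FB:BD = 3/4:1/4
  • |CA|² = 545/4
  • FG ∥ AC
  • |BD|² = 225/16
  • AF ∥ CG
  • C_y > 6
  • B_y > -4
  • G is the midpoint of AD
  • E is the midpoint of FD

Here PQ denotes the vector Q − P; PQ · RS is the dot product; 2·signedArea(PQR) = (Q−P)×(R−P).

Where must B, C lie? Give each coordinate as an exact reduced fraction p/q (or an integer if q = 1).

1. B_x = -1  [B divides FD with FB:BD = 3/4:1/4]
2. B_y = -13/4  [B divides FD with FB:BD = 3/4:1/4]
   → B = (-1, -13/4)
3. C_x = -4  [AF ∥ CG ∩ FG ∥ AC]
4. C_y = 13/2  [AF ∥ CG ∩ FG ∥ AC]
   → C = (-4, 13/2)

B = (-1, -13/4)
C = (-4, 13/2)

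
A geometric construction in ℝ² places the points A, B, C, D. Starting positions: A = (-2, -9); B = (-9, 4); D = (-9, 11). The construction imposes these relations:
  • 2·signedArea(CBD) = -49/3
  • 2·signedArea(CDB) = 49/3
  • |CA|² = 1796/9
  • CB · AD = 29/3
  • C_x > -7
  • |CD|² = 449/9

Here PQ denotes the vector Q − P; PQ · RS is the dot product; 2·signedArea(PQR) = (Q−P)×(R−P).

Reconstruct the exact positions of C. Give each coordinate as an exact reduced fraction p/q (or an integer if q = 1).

C = (-20/3, 13/3)

1. C_x = -20/3  [2·signedArea(CDB) = 49/3 ∩ CB · AD = 29/3]
2. C_y = 13/3  [2·signedArea(CDB) = 49/3 ∩ CB · AD = 29/3]
   → C = (-20/3, 13/3)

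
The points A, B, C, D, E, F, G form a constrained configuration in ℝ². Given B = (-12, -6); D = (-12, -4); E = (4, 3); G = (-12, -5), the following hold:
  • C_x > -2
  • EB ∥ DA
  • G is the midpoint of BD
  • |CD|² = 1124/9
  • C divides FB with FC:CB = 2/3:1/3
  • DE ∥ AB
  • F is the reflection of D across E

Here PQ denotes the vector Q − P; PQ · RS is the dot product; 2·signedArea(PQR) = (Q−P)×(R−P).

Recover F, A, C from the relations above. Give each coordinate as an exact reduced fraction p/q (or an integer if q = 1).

1. F_x = 20  [F is the reflection of D across E]
2. F_y = 10  [F is the reflection of D across E]
   → F = (20, 10)
3. A_x = -28  [DE ∥ AB ∩ EB ∥ DA]
4. A_y = -13  [DE ∥ AB ∩ EB ∥ DA]
   → A = (-28, -13)
5. C_x = -4/3  [C divides FB with FC:CB = 2/3:1/3]
6. C_y = -2/3  [C divides FB with FC:CB = 2/3:1/3]
   → C = (-4/3, -2/3)

A = (-28, -13)
C = (-4/3, -2/3)
F = (20, 10)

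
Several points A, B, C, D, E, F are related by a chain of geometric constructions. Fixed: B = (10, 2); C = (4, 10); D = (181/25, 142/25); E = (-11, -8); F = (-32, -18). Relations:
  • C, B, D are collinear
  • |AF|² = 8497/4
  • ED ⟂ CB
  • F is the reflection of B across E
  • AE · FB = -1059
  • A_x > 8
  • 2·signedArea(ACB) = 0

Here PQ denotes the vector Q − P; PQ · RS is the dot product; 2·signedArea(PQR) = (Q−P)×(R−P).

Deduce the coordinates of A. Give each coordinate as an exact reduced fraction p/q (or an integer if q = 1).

1. A_x = 17/2  [2·signedArea(ACB) = 0 ∩ AE · FB = -1059]
2. A_y = 4  [2·signedArea(ACB) = 0 ∩ AE · FB = -1059]
   → A = (17/2, 4)

A = (17/2, 4)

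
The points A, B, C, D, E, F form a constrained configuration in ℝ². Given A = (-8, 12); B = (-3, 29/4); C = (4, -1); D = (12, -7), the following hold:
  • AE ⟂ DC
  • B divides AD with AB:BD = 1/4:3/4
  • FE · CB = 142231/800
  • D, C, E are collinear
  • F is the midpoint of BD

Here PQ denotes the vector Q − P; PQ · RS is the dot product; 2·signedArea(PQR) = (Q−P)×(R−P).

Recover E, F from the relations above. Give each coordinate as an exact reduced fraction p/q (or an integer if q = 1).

E = (-248/25, 236/25)
F = (9/2, 1/8)

1. E_x = -248/25  [D, C, E are collinear ∩ AE ⟂ DC]
2. E_y = 236/25  [D, C, E are collinear ∩ AE ⟂ DC]
   → E = (-248/25, 236/25)
3. F_x = 9/2  [F is the midpoint of BD]
4. F_y = 1/8  [F is the midpoint of BD]
   → F = (9/2, 1/8)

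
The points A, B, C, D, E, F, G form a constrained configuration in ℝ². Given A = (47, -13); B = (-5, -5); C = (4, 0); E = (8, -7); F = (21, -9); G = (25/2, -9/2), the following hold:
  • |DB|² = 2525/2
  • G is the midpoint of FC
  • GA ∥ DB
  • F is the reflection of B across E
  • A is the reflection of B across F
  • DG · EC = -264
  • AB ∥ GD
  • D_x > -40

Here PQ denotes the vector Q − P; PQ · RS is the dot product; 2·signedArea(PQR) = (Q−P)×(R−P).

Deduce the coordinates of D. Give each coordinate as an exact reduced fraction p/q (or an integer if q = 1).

1. D_x = -79/2  [GA ∥ DB ∩ AB ∥ GD]
2. D_y = 7/2  [GA ∥ DB ∩ AB ∥ GD]
   → D = (-79/2, 7/2)

D = (-79/2, 7/2)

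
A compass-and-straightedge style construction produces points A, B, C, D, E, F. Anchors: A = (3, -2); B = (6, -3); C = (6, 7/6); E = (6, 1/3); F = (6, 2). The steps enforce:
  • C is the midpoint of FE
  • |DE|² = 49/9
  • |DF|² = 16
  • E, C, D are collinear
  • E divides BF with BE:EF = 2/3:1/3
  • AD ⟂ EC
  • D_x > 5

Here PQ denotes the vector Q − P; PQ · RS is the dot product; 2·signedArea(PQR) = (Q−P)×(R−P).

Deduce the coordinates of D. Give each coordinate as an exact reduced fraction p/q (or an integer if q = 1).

D = (6, -2)

1. D_x = 6  [E, C, D are collinear ∩ AD ⟂ EC]
2. D_y = -2  [E, C, D are collinear ∩ AD ⟂ EC]
   → D = (6, -2)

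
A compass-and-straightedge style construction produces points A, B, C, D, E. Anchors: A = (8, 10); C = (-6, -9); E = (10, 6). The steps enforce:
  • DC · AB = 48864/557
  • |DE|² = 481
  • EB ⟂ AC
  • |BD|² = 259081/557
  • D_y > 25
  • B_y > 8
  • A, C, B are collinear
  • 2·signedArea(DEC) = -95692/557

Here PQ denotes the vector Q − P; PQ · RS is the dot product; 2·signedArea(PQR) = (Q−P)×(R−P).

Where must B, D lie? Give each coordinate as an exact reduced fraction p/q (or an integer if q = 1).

B = (3784/557, 4658/557)
D = (10910/557, 14329/557)

1. B_x = 3784/557  [A, C, B are collinear ∩ EB ⟂ AC]
2. B_y = 4658/557  [A, C, B are collinear ∩ EB ⟂ AC]
   → B = (3784/557, 4658/557)
3. D_x = 10910/557  [DC · AB = 48864/557 ∩ 2·signedArea(DEC) = -95692/557]
4. D_y = 14329/557  [DC · AB = 48864/557 ∩ 2·signedArea(DEC) = -95692/557]
   → D = (10910/557, 14329/557)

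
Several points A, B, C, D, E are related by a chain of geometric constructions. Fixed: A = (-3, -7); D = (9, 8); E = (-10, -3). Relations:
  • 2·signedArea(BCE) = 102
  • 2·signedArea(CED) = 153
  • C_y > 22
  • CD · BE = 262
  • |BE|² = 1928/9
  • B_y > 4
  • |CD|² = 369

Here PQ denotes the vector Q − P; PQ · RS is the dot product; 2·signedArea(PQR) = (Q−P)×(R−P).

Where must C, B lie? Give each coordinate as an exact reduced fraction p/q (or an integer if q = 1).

1. C_x = 21  [line -11·x + 19·y + -206 = 0 ∩ |CD|² = 369]
2. C_y = 23  [line -11·x + 19·y + -206 = 0 ∩ |CD|² = 369]
   → C = (21, 23)
3. B_x = 8/3  [2·signedArea(BCE) = 102 ∩ CD · BE = 262]
4. B_y = 13/3  [2·signedArea(BCE) = 102 ∩ CD · BE = 262]
   → B = (8/3, 13/3)

B = (8/3, 13/3)
C = (21, 23)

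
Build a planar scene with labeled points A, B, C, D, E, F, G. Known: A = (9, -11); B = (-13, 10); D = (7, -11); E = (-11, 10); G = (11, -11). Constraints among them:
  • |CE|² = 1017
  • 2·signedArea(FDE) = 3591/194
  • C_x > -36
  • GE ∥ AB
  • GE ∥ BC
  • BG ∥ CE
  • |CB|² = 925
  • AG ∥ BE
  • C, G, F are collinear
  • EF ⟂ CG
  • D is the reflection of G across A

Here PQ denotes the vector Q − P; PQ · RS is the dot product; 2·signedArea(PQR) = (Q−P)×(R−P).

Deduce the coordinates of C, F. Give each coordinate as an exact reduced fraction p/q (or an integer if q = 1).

1. C_x = -35  [BG ∥ CE ∩ GE ∥ BC]
2. C_y = 31  [BG ∥ CE ∩ GE ∥ BC]
   → C = (-35, 31)
3. F_x = -11111/970  [C, G, F are collinear ∩ EF ⟂ CG]
4. F_y = 9217/970  [C, G, F are collinear ∩ EF ⟂ CG]
   → F = (-11111/970, 9217/970)

C = (-35, 31)
F = (-11111/970, 9217/970)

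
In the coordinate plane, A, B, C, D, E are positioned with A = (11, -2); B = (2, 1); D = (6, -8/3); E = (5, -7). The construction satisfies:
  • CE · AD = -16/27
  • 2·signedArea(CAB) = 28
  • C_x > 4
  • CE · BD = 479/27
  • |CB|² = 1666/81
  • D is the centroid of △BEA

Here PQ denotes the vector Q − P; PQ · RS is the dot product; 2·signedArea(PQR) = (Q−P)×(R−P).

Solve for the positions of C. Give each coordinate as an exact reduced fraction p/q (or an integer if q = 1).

C = (13/3, -26/9)

1. C_x = 13/3  [2·signedArea(CAB) = 28 ∩ CE · AD = -16/27]
2. C_y = -26/9  [2·signedArea(CAB) = 28 ∩ CE · AD = -16/27]
   → C = (13/3, -26/9)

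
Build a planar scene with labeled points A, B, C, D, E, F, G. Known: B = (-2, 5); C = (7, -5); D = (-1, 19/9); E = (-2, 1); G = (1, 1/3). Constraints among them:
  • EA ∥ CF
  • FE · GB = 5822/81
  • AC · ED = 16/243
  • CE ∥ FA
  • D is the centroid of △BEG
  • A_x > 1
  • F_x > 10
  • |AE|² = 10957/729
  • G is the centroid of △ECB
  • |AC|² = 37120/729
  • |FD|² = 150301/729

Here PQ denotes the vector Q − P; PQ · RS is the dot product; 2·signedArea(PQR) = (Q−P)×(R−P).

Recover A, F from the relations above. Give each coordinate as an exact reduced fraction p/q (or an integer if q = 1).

A = (5/3, -7/27)
F = (32/3, -169/27)

1. A_x = 5/3  [line -1·x + -10/9·y + 335/243 = 0 ∩ |AE|² = 10957/729]
2. A_y = -7/27  [line -1·x + -10/9·y + 335/243 = 0 ∩ |AE|² = 10957/729]
   → A = (5/3, -7/27)
3. F_x = 32/3  [CE ∥ FA ∩ EA ∥ CF]
4. F_y = -169/27  [CE ∥ FA ∩ EA ∥ CF]
   → F = (32/3, -169/27)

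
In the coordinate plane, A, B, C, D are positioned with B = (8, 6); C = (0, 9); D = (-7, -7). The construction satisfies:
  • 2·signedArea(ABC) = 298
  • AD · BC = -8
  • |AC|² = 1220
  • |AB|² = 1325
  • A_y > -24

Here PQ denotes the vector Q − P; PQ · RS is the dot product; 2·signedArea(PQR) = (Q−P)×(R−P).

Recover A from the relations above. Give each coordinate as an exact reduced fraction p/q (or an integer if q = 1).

1. A_x = -14  [AD · BC = -8 ∩ 2·signedArea(ABC) = 298]
2. A_y = -23  [AD · BC = -8 ∩ 2·signedArea(ABC) = 298]
   → A = (-14, -23)

A = (-14, -23)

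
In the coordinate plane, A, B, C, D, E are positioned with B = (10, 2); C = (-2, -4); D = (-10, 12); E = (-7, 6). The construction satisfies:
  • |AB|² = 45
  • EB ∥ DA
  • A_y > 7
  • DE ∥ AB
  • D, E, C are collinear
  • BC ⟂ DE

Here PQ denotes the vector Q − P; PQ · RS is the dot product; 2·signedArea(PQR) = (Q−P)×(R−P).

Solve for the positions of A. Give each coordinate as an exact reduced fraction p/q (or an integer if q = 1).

1. A_x = 7  [DE ∥ AB ∩ EB ∥ DA]
2. A_y = 8  [DE ∥ AB ∩ EB ∥ DA]
   → A = (7, 8)

A = (7, 8)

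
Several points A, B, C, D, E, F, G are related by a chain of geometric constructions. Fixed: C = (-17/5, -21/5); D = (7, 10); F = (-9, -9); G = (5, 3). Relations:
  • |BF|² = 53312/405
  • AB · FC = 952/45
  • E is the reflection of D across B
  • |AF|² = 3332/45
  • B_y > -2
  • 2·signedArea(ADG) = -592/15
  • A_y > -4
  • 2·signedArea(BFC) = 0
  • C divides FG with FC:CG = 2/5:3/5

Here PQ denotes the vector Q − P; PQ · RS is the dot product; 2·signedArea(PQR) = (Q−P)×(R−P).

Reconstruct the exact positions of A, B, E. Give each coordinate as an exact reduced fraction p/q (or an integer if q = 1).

A = (-37/15, -17/5)
B = (-13/45, -23/15)
E = (-341/45, -196/15)

1. A_x = -37/15  [line 7·x + -2·y + 157/15 = 0 ∩ |AF|² = 3332/45]
2. A_y = -17/5  [line 7·x + -2·y + 157/15 = 0 ∩ |AF|² = 3332/45]
   → A = (-37/15, -17/5)
3. B_x = -13/45  [2·signedArea(BFC) = 0 ∩ AB · FC = 952/45]
4. B_y = -23/15  [2·signedArea(BFC) = 0 ∩ AB · FC = 952/45]
   → B = (-13/45, -23/15)
5. E_x = -341/45  [E is the reflection of D across B]
6. E_y = -196/15  [E is the reflection of D across B]
   → E = (-341/45, -196/15)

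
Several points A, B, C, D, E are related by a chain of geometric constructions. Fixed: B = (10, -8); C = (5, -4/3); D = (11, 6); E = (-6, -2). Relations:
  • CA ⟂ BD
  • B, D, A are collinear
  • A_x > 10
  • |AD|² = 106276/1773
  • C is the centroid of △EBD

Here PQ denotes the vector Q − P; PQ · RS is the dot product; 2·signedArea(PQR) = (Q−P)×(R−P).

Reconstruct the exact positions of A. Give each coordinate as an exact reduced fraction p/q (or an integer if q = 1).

1. A_x = 6175/591  [B, D, A are collinear ∩ CA ⟂ BD]
2. A_y = -1018/591  [B, D, A are collinear ∩ CA ⟂ BD]
   → A = (6175/591, -1018/591)

A = (6175/591, -1018/591)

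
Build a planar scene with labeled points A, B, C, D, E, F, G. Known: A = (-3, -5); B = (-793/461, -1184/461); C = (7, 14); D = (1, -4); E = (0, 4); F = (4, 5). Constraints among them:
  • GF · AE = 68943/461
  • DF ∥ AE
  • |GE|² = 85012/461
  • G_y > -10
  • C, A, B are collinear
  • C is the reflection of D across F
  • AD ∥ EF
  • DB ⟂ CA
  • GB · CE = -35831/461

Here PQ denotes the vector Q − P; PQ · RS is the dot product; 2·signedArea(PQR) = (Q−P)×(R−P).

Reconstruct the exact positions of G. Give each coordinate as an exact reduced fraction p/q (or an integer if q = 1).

1. G_x = -1586/461  [GF · AE = 68943/461 ∩ GB · CE = -35831/461]
2. G_y = -4212/461  [GF · AE = 68943/461 ∩ GB · CE = -35831/461]
   → G = (-1586/461, -4212/461)

G = (-1586/461, -4212/461)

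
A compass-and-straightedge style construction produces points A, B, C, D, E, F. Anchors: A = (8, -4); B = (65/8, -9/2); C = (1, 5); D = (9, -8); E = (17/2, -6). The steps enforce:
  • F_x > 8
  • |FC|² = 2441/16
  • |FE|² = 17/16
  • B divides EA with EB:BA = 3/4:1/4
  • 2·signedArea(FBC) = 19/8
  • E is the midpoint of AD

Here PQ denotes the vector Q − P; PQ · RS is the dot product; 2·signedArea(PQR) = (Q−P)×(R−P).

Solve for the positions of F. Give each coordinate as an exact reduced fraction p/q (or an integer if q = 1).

1. F_x = 33/4  [line -19/2·x + -57/8·y + 171/4 = 0 ∩ |FC|² = 2441/16]
2. F_y = -5  [line -19/2·x + -57/8·y + 171/4 = 0 ∩ |FC|² = 2441/16]
   → F = (33/4, -5)

F = (33/4, -5)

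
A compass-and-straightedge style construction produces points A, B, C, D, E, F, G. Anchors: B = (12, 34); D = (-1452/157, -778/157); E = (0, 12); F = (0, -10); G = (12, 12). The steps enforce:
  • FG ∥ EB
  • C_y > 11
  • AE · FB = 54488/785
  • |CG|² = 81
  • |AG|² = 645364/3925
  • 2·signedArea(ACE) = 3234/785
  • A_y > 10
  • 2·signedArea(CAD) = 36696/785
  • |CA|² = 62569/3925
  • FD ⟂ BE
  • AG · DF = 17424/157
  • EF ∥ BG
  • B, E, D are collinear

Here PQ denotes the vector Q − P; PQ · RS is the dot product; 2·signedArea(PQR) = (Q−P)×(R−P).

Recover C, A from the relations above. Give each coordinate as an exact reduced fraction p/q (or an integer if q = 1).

A = (-588/785, 8342/785)
C = (3, 12)

1. A_x = -588/785  [AG · DF = 17424/157 ∩ AE · FB = 54488/785]
2. A_y = 8342/785  [AG · DF = 17424/157 ∩ AE · FB = 54488/785]
   → A = (-588/785, 8342/785)
3. C_x = 3  [line 12232/785·x + -6672/785·y + 43368/785 = 0 ∩ |CA|² = 62569/3925]
4. C_y = 12  [line 12232/785·x + -6672/785·y + 43368/785 = 0 ∩ |CA|² = 62569/3925]
   → C = (3, 12)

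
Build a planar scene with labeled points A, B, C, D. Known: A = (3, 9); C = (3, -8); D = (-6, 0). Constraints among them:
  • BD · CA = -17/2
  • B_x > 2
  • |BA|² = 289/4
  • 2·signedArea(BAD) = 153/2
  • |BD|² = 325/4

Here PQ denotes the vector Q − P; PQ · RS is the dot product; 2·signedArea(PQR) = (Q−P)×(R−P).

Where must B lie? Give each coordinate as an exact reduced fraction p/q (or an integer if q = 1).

1. B_x = 3  [2·signedArea(BAD) = 153/2 ∩ BD · CA = -17/2]
2. B_y = 1/2  [2·signedArea(BAD) = 153/2 ∩ BD · CA = -17/2]
   → B = (3, 1/2)

B = (3, 1/2)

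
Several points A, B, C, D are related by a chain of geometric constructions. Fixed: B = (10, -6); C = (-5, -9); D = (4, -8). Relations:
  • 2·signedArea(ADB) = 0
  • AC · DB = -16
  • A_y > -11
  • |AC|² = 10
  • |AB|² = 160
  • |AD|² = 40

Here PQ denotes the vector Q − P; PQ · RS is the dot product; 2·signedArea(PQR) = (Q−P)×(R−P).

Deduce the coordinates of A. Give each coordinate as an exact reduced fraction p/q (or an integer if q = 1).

A = (-2, -10)

1. A_x = -2  [2·signedArea(ADB) = 0 ∩ AC · DB = -16]
2. A_y = -10  [2·signedArea(ADB) = 0 ∩ AC · DB = -16]
   → A = (-2, -10)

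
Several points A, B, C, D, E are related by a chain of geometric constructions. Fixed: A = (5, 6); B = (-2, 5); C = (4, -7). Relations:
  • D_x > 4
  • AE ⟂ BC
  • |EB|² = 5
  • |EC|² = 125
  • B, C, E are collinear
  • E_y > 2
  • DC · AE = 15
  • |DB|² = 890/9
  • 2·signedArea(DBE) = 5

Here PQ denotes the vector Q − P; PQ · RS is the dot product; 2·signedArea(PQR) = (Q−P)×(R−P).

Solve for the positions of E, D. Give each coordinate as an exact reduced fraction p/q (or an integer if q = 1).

1. E_x = -1  [B, C, E are collinear ∩ AE ⟂ BC]
2. E_y = 3  [B, C, E are collinear ∩ AE ⟂ BC]
   → E = (-1, 3)
3. D_x = 13/3  [line 2·x + 1·y + -6 = 0 ∩ |DB|² = 890/9]
4. D_y = -8/3  [line 2·x + 1·y + -6 = 0 ∩ |DB|² = 890/9]
   → D = (13/3, -8/3)

D = (13/3, -8/3)
E = (-1, 3)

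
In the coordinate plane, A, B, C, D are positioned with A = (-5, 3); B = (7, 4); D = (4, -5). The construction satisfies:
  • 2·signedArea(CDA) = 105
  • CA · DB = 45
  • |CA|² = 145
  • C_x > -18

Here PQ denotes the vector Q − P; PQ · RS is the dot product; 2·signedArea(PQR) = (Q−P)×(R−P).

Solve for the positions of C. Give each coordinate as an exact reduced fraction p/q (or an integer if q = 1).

C = (-17, 2)

1. C_x = -17  [2·signedArea(CDA) = 105 ∩ CA · DB = 45]
2. C_y = 2  [2·signedArea(CDA) = 105 ∩ CA · DB = 45]
   → C = (-17, 2)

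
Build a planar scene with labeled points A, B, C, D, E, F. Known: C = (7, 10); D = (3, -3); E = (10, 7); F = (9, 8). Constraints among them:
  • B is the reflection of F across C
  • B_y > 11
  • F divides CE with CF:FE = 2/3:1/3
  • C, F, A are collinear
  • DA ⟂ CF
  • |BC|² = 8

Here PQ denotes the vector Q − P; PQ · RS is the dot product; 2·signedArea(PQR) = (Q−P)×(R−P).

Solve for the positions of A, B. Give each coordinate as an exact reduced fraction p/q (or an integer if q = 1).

A = (23/2, 11/2)
B = (5, 12)

1. A_x = 23/2  [C, F, A are collinear ∩ DA ⟂ CF]
2. A_y = 11/2  [C, F, A are collinear ∩ DA ⟂ CF]
   → A = (23/2, 11/2)
3. B_x = 5  [B is the reflection of F across C]
4. B_y = 12  [B is the reflection of F across C]
   → B = (5, 12)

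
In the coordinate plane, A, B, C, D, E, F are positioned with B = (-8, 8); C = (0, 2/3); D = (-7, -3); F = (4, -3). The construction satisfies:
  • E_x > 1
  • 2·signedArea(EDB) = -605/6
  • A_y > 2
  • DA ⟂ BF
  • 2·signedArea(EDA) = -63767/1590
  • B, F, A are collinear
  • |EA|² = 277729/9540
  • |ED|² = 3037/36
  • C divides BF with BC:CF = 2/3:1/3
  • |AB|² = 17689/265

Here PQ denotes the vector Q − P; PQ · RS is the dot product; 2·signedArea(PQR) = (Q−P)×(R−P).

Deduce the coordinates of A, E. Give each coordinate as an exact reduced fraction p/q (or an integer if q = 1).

A = (-524/265, 657/265)
E = (2, -7/6)

1. A_x = -524/265  [B, F, A are collinear ∩ DA ⟂ BF]
2. A_y = 657/265  [B, F, A are collinear ∩ DA ⟂ BF]
   → A = (-524/265, 657/265)
3. E_x = 2  [2·signedArea(EDB) = -605/6 ∩ 2·signedArea(EDA) = -63767/1590]
4. E_y = -7/6  [2·signedArea(EDB) = -605/6 ∩ 2·signedArea(EDA) = -63767/1590]
   → E = (2, -7/6)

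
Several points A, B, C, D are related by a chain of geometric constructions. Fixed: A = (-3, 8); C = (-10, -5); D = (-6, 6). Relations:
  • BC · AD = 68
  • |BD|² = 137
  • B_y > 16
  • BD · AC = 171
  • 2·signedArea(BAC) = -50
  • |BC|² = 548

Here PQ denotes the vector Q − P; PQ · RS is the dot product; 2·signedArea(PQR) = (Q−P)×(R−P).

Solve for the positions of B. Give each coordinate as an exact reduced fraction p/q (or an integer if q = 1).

B = (-2, 17)

1. B_x = -2  [BD · AC = 171 ∩ 2·signedArea(BAC) = -50]
2. B_y = 17  [BD · AC = 171 ∩ 2·signedArea(BAC) = -50]
   → B = (-2, 17)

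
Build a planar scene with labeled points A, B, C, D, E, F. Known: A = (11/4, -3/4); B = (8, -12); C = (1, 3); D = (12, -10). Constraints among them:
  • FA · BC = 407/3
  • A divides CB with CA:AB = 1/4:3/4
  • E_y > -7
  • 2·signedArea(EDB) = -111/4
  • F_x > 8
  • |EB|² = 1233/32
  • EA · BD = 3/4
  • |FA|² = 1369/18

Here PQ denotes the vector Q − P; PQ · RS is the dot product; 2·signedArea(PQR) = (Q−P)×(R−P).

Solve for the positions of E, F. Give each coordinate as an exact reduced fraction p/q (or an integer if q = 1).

1. E_x = 43/8  [2·signedArea(EDB) = -111/4 ∩ EA · BD = 3/4]
2. E_y = -51/8  [2·signedArea(EDB) = -111/4 ∩ EA · BD = 3/4]
   → E = (43/8, -51/8)
3. F_x = 107/12  [line 7·x + -15·y + -997/6 = 0 ∩ |FA|² = 1369/18]
4. F_y = -83/12  [line 7·x + -15·y + -997/6 = 0 ∩ |FA|² = 1369/18]
   → F = (107/12, -83/12)

E = (43/8, -51/8)
F = (107/12, -83/12)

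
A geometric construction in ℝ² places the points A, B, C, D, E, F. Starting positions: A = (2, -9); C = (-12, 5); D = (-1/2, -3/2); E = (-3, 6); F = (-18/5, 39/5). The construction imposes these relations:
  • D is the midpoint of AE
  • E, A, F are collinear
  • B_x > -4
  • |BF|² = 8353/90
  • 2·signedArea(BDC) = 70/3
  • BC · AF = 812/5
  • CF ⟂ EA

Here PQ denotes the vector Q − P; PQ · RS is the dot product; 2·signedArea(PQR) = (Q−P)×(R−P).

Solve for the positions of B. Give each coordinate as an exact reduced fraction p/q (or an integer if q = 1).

1. B_x = -7/2  [BC · AF = 812/5 ∩ 2·signedArea(BDC) = 70/3]
2. B_y = -11/6  [BC · AF = 812/5 ∩ 2·signedArea(BDC) = 70/3]
   → B = (-7/2, -11/6)

B = (-7/2, -11/6)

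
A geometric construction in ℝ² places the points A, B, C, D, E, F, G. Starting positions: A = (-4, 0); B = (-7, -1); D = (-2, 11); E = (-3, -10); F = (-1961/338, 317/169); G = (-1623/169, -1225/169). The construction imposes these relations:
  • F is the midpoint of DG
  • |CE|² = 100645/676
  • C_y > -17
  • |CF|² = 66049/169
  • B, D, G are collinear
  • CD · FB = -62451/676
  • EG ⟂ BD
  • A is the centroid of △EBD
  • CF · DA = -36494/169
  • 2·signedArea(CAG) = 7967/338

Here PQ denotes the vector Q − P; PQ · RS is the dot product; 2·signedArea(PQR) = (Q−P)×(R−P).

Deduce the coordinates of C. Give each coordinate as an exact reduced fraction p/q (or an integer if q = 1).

C = (-4531/338, -2767/169)

1. C_x = -4531/338  [2·signedArea(CAG) = 7967/338 ∩ CF · DA = -36494/169]
2. C_y = -2767/169  [2·signedArea(CAG) = 7967/338 ∩ CF · DA = -36494/169]
   → C = (-4531/338, -2767/169)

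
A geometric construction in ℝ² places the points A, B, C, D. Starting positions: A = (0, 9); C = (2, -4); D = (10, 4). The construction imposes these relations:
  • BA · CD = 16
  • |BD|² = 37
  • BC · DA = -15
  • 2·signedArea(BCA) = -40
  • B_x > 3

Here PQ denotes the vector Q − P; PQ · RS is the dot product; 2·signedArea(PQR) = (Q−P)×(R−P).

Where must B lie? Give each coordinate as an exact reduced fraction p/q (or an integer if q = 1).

B = (4, 3)

1. B_x = 4  [BA · CD = 16 ∩ 2·signedArea(BCA) = -40]
2. B_y = 3  [BA · CD = 16 ∩ 2·signedArea(BCA) = -40]
   → B = (4, 3)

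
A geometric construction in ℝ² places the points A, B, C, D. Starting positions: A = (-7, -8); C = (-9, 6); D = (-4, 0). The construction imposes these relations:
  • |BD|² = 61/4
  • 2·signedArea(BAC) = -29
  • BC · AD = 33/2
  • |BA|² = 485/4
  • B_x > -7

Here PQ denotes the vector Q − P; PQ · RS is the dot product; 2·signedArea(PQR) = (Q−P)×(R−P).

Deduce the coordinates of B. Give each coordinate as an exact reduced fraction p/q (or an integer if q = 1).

1. B_x = -13/2  [2·signedArea(BAC) = -29 ∩ BC · AD = 33/2]
2. B_y = 3  [2·signedArea(BAC) = -29 ∩ BC · AD = 33/2]
   → B = (-13/2, 3)

B = (-13/2, 3)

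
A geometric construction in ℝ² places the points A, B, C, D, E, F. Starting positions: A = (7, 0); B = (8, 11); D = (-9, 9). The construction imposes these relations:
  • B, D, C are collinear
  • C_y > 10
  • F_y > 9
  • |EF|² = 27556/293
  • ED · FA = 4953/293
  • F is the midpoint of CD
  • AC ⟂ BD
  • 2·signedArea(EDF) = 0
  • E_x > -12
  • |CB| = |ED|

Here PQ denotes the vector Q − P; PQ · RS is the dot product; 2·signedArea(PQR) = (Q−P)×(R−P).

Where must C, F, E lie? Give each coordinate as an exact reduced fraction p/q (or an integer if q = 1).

C = (1681/293, 3145/293)
E = (-3300/293, 2559/293)
F = (-478/293, 2891/293)

1. C_x = 1681/293  [B, D, C are collinear ∩ AC ⟂ BD]
2. C_y = 3145/293  [B, D, C are collinear ∩ AC ⟂ BD]
   → C = (1681/293, 3145/293)
3. F_x = -478/293  [F is the midpoint of CD]
4. F_y = 2891/293  [F is the midpoint of CD]
   → F = (-478/293, 2891/293)
5. E_x = -3300/293  [2·signedArea(EDF) = 0 ∩ ED · FA = 4953/293]
6. E_y = 2559/293  [2·signedArea(EDF) = 0 ∩ ED · FA = 4953/293]
   → E = (-3300/293, 2559/293)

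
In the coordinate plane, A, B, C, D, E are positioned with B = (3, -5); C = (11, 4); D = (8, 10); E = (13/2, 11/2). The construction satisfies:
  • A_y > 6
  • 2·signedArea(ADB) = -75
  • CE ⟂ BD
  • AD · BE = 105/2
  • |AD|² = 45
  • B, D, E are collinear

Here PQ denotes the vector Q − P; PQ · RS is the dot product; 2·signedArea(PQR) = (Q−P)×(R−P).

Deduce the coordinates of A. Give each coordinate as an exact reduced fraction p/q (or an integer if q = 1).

1. A_x = 2  [AD · BE = 105/2 ∩ 2·signedArea(ADB) = -75]
2. A_y = 7  [AD · BE = 105/2 ∩ 2·signedArea(ADB) = -75]
   → A = (2, 7)

A = (2, 7)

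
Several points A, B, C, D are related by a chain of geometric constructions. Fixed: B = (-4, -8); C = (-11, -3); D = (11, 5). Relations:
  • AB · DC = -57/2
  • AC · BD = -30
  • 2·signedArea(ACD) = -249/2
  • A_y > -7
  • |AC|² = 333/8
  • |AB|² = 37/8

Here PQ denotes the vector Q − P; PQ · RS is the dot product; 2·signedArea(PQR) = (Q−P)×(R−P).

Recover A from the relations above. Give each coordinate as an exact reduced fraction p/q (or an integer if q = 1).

A = (-23/4, -27/4)

1. A_x = -23/4  [AB · DC = -57/2 ∩ 2·signedArea(ACD) = -249/2]
2. A_y = -27/4  [AB · DC = -57/2 ∩ 2·signedArea(ACD) = -249/2]
   → A = (-23/4, -27/4)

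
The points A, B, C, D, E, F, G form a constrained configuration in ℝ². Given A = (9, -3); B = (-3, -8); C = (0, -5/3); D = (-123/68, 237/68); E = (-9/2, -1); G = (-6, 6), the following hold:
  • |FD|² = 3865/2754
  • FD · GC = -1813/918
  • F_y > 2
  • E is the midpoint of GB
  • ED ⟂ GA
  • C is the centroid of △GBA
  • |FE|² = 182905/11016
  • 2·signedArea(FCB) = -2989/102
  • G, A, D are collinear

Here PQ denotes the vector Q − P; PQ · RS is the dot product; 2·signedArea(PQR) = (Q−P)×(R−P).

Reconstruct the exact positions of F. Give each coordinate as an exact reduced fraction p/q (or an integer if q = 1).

1. F_x = -177/68  [2·signedArea(FCB) = -2989/102 ∩ FD · GC = -1813/918]
2. F_y = 1595/612  [2·signedArea(FCB) = -2989/102 ∩ FD · GC = -1813/918]
   → F = (-177/68, 1595/612)

F = (-177/68, 1595/612)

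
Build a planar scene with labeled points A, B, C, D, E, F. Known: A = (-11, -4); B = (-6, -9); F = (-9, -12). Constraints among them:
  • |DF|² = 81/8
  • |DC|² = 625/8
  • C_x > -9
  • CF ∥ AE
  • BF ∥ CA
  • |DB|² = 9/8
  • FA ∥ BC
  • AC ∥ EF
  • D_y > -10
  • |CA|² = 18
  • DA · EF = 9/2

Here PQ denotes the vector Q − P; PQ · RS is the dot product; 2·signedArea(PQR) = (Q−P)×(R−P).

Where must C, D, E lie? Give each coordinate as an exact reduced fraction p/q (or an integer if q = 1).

1. C_x = -8  [BF ∥ CA ∩ FA ∥ BC]
2. C_y = -1  [BF ∥ CA ∩ FA ∥ BC]
   → C = (-8, -1)
3. E_x = -12  [AC ∥ EF ∩ CF ∥ AE]
4. E_y = -15  [AC ∥ EF ∩ CF ∥ AE]
   → E = (-12, -15)
5. D_x = -27/4  [line -3·x + -3·y + -99/2 = 0 ∩ |DB|² = 9/8]
6. D_y = -39/4  [line -3·x + -3·y + -99/2 = 0 ∩ |DB|² = 9/8]
   → D = (-27/4, -39/4)

C = (-8, -1)
D = (-27/4, -39/4)
E = (-12, -15)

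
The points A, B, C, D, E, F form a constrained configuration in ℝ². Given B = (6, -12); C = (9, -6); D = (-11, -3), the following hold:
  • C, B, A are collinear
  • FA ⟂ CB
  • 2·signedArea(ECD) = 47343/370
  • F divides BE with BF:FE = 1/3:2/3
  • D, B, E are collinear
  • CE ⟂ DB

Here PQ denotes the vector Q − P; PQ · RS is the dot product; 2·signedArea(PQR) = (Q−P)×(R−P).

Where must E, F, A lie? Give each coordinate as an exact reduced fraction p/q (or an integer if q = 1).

A = (11101/1850, -11099/925)
E = (2169/370, -4413/370)
F = (2203/370, -4431/370)

1. E_x = 2169/370  [D, B, E are collinear ∩ CE ⟂ DB]
2. E_y = -4413/370  [D, B, E are collinear ∩ CE ⟂ DB]
   → E = (2169/370, -4413/370)
3. F_x = 2203/370  [F divides BE with BF:FE = 1/3:2/3]
4. F_y = -4431/370  [F divides BE with BF:FE = 1/3:2/3]
   → F = (2203/370, -4431/370)
5. A_x = 11101/1850  [C, B, A are collinear ∩ FA ⟂ CB]
6. A_y = -11099/925  [C, B, A are collinear ∩ FA ⟂ CB]
   → A = (11101/1850, -11099/925)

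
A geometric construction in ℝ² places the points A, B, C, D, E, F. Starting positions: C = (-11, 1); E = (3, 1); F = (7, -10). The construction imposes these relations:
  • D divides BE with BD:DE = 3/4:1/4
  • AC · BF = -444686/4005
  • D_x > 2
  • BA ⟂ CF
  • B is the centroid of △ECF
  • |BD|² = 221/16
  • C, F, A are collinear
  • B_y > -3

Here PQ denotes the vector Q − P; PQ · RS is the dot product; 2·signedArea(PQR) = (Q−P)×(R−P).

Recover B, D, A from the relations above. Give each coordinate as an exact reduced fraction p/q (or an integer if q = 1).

A = (-713/445, -6332/1335)
B = (-1/3, -8/3)
D = (13/6, 1/12)

1. B_x = -1/3  [B is the centroid of △ECF]
2. B_y = -8/3  [B is the centroid of △ECF]
   → B = (-1/3, -8/3)
3. D_x = 13/6  [D divides BE with BD:DE = 3/4:1/4]
4. D_y = 1/12  [D divides BE with BD:DE = 3/4:1/4]
   → D = (13/6, 1/12)
5. A_x = -713/445  [C, F, A are collinear ∩ BA ⟂ CF]
6. A_y = -6332/1335  [C, F, A are collinear ∩ BA ⟂ CF]
   → A = (-713/445, -6332/1335)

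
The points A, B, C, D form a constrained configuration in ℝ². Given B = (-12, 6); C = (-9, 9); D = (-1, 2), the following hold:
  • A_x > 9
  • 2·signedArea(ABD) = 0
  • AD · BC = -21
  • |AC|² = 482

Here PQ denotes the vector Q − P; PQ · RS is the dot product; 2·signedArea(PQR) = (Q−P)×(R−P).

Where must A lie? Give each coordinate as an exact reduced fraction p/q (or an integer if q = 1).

1. A_x = 10  [2·signedArea(ABD) = 0 ∩ AD · BC = -21]
2. A_y = -2  [2·signedArea(ABD) = 0 ∩ AD · BC = -21]
   → A = (10, -2)

A = (10, -2)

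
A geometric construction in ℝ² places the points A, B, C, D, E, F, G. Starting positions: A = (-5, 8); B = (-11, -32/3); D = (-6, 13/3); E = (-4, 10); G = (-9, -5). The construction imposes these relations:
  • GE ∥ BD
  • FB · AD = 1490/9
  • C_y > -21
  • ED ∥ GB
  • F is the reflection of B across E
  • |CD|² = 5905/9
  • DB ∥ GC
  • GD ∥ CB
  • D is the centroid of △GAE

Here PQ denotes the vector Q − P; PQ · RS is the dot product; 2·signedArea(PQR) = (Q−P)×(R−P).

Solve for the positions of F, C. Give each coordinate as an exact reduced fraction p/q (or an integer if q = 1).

1. F_x = 3  [F is the reflection of B across E]
2. F_y = 92/3  [F is the reflection of B across E]
   → F = (3, 92/3)
3. C_x = -14  [GD ∥ CB ∩ DB ∥ GC]
4. C_y = -20  [GD ∥ CB ∩ DB ∥ GC]
   → C = (-14, -20)

C = (-14, -20)
F = (3, 92/3)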